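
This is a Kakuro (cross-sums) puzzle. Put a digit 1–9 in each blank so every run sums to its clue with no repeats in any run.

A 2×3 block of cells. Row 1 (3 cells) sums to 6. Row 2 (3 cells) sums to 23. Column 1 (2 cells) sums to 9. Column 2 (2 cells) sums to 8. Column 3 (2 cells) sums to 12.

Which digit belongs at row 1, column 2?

6 in 3 cells must be {1,2,3}; 23 in 3 cells must be {6,8,9}.
The 6 across and the 12 down share only 3, so (1,3) = 3.
The 23 across and the 8 down share only 6, so (2,2) = 6.
(2,3) = 12 − 3 = 9 completes the 12 down.
(1,2) = 8 − 6 = 2 completes the 8 down.
(2,1) = 23 − 15 = 8 completes the 23 across.
(1,1) = 6 − 5 = 1 completes the 6 across.

2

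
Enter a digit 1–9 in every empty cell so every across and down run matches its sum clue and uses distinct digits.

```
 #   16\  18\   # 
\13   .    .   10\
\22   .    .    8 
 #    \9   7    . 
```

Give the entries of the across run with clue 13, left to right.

7, 6

16 in 2 cells must be {7,9}.
R2C1 = 9: the only remaining digit allowed by both the 22 across and the 16 down.
R2C2 = 22 − 17 = 5 completes the 22 across.
R3C3 = 9 − 7 = 2 completes the 9 across.
R1C1 = 16 − 9 = 7 completes the 16 down.
R1C2 = 13 − 7 = 6 completes the 13 across.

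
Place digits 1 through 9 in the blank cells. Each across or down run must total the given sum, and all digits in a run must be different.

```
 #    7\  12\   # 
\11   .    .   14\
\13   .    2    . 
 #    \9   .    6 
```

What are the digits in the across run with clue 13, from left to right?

3 2 8

R2C3 = 14 − 6 = 8 completes the 14 down.
R3C2 = 9 − 6 = 3 completes the 9 across.
R1C2 = 12 − 5 = 7 completes the 12 down.
R2C1 = 13 − 10 = 3 completes the 13 across.
R1C1 = 11 − 7 = 4 completes the 11 across.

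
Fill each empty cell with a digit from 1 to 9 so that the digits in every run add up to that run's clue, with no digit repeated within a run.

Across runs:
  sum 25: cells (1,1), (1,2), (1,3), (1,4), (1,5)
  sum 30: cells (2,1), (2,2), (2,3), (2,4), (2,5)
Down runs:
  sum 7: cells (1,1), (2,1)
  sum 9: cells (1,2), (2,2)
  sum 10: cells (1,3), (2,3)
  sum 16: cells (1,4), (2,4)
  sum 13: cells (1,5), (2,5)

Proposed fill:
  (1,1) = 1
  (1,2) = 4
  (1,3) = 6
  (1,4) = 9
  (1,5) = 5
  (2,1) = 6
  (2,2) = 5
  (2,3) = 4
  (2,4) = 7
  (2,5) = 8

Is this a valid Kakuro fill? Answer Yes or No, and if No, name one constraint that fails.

Across: 1+4+6+9+5=25; 6+5+4+7+8=30. Down: 1+6=7; 4+5=9; 6+4=10; 9+7=16; 5+8=13. No digit repeats within any run.

Yes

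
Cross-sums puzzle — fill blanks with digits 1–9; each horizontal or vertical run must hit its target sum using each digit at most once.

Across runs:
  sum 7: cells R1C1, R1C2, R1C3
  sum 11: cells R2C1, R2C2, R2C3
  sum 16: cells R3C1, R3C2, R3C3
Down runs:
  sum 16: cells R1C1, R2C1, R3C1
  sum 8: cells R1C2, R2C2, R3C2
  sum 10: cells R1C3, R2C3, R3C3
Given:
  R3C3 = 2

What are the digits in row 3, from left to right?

9 5 2

7 in 3 cells must be {1,2,4}.
Given what's placed, R1C3 must be 1 to fit the 7 across and 10 down.
R2C3 = 10 − 3 = 7 completes the 10 down.
R3C2 = 5: the only remaining digit allowed by both the 16 across and the 8 down.
Given what's placed, R1C2 must be 2 to fit the 7 across and 8 down.
R2C2 = 8 − 7 = 1 completes the 8 down.
R3C1 = 16 − 7 = 9 completes the 16 across.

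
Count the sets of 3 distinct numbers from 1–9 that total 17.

3 distinct digits from 1–9 sum between 6 and 24.

7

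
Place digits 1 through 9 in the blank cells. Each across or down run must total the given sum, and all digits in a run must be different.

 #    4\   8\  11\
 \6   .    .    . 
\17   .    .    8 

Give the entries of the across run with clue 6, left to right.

1, 2, 3

6 in 3 cells must be {1,2,3}; 4 in 2 cells must be {1,3}.
R1C3 = 11 − 8 = 3 completes the 11 down.
R2C1 = 3: the only remaining digit allowed by both the 17 across and the 4 down.
R2C2 = 17 − 11 = 6 completes the 17 across.
R1C1 = 4 − 3 = 1 completes the 4 down.
R1C2 = 6 − 4 = 2 completes the 6 across.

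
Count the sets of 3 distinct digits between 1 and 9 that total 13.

3 distinct digits from 1–9 sum between 6 and 24.

7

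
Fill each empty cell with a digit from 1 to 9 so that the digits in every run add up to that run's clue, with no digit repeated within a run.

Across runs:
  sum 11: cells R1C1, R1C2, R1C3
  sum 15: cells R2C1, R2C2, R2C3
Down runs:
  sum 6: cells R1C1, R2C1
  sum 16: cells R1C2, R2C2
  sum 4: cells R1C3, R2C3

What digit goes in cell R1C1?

1

16 in 2 cells must be {7,9}; 4 in 2 cells must be {1,3}.
The 11 across and the 16 down share only 7, so R1C2 = 7.
R2C2 = 16 − 7 = 9 completes the 16 down.
Given what's placed, R2C3 must be 1 to fit the 15 across and 4 down.
R1C1 = 1: the only remaining digit allowed by both the 11 across and the 6 down.
R1C3 = 11 − 8 = 3 completes the 11 across.
R2C1 = 15 − 10 = 5 completes the 15 across.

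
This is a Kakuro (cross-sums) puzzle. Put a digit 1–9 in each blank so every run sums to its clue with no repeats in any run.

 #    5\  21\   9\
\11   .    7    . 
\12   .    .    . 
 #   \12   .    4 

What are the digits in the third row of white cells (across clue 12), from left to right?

8 4

R1C3 = 3: the only remaining digit allowed by both the 11 across and the 9 down.
R2C3 = 9 − 7 = 2 completes the 9 down.
R3C2 = 12 − 4 = 8 completes the 12 across.
R1C1 = 11 − 10 = 1 completes the 11 across.
R2C1 = 5 − 1 = 4 completes the 5 down.
R2C2 = 12 − 6 = 6 completes the 12 across.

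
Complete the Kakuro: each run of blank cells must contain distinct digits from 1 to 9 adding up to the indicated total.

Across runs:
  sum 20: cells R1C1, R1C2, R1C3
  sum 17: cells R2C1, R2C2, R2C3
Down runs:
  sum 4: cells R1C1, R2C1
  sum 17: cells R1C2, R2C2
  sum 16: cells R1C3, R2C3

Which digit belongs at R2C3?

4 in 2 cells must be {1,3}; 17 in 2 cells must be {8,9}; 16 in 2 cells must be {7,9}.
The 20 across and the 4 down share only 3, so R1C1 = 3.
Given what's placed, R1C3 must be 9 to fit the 20 across and 16 down.
R2C1 = 4 − 3 = 1 completes the 4 down.
R2C2 = 9: the only remaining digit allowed by both the 17 across and the 17 down.
R2C3 = 17 − 10 = 7 completes the 17 across.
R1C2 = 20 − 12 = 8 completes the 20 across.

7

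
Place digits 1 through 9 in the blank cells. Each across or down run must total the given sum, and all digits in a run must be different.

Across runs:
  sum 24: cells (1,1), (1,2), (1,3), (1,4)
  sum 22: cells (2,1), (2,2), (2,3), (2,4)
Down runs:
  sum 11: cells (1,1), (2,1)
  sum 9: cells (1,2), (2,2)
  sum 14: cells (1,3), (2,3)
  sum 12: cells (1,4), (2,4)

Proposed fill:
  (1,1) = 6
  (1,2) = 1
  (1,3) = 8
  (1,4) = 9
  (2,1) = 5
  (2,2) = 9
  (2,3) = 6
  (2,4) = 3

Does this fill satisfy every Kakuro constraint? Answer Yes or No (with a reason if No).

No — the down run (1,2)–(2,2) sums to 10, not 9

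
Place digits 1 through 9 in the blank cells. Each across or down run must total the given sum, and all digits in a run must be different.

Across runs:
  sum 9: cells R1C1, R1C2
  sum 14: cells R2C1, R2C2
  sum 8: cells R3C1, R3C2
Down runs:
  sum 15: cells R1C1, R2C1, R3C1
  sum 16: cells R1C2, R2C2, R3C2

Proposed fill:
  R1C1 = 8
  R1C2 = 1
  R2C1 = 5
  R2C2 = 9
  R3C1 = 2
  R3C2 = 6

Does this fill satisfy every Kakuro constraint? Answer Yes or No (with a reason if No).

Yes

Across: 8+1=9; 5+9=14; 2+6=8. Down: 8+5+2=15; 1+9+6=16. No digit repeats within any run.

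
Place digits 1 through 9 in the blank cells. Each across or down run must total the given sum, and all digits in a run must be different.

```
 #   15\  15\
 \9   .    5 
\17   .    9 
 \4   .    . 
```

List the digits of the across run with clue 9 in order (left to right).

4, 5

17 in 2 cells must be {8,9}; 4 in 2 cells must be {1,3}.
R1C1 = 9 − 5 = 4 completes the 9 across.
R2C1 = 17 − 9 = 8 completes the 17 across.
R3C1 = 15 − 12 = 3 completes the 15 down.
R3C2 = 4 − 3 = 1 completes the 4 across.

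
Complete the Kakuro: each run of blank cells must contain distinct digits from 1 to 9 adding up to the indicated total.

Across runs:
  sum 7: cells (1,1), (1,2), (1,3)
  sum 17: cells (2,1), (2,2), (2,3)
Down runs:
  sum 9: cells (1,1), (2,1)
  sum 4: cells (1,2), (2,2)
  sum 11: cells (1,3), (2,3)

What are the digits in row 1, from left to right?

4, 1, 2

7 in 3 cells must be {1,2,4}; 4 in 2 cells must be {1,3}.
The 7 across and the 4 down share only 1, so (1,2) = 1.
(2,2) = 4 − 1 = 3 completes the 4 down.
Nothing is forced directly, so branch on (1,1), whose candidates are 2 or 4. If (1,1) = 2: that forces (1,3) = 4, after which (2,1) would have to be in {5,6,8,9} for the 17 across but in {7} for the 9 down — contradiction. So (1,1) = 4.
(1,3) = 7 − 5 = 2 completes the 7 across.
(2,1) = 9 − 4 = 5 completes the 9 down.
(2,3) = 17 − 8 = 9 completes the 17 across.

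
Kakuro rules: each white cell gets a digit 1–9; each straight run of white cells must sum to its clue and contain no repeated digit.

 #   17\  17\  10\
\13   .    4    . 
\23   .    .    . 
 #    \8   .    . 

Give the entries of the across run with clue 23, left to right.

23 in 3 cells must be {6,8,9}; 17 in 2 cells must be {8,9}.
Given what's placed, R1C1 must be 8 to fit the 13 across and 17 down.
R1C3 = 13 − 12 = 1 completes the 13 across.
R2C1 = 17 − 8 = 9 completes the 17 down.
R2C3 = 6: the only remaining digit allowed by both the 23 across and the 10 down.
R3C3 = 10 − 7 = 3 completes the 10 down.
R2C2 = 23 − 15 = 8 completes the 23 across.
R3C2 = 8 − 3 = 5 completes the 8 across.

9 8 6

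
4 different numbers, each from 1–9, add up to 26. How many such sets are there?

5

4 distinct digits from 1–9 sum between 10 and 30.
Enumerating: {2,7,8,9}, {3,6,8,9}, {4,5,8,9}, {4,6,7,9}, {5,6,7,8}.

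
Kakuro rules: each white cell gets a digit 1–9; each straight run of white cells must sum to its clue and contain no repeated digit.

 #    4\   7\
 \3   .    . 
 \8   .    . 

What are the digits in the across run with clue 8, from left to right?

3 in 2 cells must be {1,2}; 4 in 2 cells must be {1,3}.
The 3 across and the 4 down share only 1, so R1C1 = 1.
R1C2 = 3 − 1 = 2 completes the 3 across.
R2C1 = 4 − 1 = 3 completes the 4 down.
R2C2 = 8 − 3 = 5 completes the 8 across.

3 5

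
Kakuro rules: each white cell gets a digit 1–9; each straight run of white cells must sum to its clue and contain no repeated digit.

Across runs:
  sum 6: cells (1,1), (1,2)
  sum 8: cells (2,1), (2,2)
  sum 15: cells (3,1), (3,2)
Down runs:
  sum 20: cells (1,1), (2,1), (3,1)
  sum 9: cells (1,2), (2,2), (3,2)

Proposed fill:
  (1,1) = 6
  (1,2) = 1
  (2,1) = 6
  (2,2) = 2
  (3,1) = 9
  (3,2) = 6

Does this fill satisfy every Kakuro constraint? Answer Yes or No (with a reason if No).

No — the across run (1,1)–(1,2) sums to 7, not 6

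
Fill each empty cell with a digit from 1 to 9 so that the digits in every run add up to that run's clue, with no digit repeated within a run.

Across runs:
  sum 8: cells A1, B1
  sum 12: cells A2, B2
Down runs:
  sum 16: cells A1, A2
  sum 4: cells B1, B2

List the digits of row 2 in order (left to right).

16 in 2 cells must be {7,9}; 4 in 2 cells must be {1,3}.
The 8 across and the 16 down share only 7, so A1 = 7.
B1 = 8 − 7 = 1 completes the 8 across.
A2 = 16 − 7 = 9 completes the 16 down.
B2 = 12 − 9 = 3 completes the 12 across.

9 3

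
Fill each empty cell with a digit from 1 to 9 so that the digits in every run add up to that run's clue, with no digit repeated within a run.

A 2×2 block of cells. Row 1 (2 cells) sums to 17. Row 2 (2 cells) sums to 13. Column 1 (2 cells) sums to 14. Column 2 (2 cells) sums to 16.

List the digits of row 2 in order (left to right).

6 7

17 in 2 cells must be {8,9}; 16 in 2 cells must be {7,9}.
The 17 across and the 16 down share only 9, so (1,2) = 9.
(2,2) = 16 − 9 = 7 completes the 16 down.
(1,1) = 17 − 9 = 8 completes the 17 across.
(2,1) = 13 − 7 = 6 completes the 13 across.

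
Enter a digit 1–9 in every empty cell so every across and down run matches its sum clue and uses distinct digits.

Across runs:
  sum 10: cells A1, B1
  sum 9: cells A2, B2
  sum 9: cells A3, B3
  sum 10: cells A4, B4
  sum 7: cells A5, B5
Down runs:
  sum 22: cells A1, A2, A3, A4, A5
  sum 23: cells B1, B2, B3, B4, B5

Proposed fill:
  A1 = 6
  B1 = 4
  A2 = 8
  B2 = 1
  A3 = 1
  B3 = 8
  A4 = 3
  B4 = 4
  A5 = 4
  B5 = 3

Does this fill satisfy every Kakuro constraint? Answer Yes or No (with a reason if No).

No — the across run A4–B4 sums to 7, not 10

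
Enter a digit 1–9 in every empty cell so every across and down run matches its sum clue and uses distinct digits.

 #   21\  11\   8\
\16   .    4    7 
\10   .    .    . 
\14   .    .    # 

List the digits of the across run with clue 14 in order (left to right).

R1C1 = 16 − 11 = 5 completes the 16 across.
Given what's placed, R2C1 must be 7 to fit the 10 across and 21 down.
R2C3 = 8 − 7 = 1 completes the 8 down.
R3C1 = 21 − 12 = 9 completes the 21 down.
R3C2 = 14 − 9 = 5 completes the 14 across.
R2C2 = 10 − 8 = 2 completes the 10 across.

9 5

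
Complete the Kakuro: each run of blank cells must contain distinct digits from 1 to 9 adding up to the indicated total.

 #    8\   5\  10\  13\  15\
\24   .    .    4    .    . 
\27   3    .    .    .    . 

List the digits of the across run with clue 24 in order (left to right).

R1C1 = 8 − 3 = 5 completes the 8 down.
R2C3 = 10 − 4 = 6 completes the 10 down.
No cell is forced outright now. R1C2 can only be 1 or 2 (the digits allowed by both its 24 across and its 5 down). If R1C2 = 2: then R2C2 would have to be in {1,2,4,5,7,8,9} for the 27 across but in {3} for the 5 down — contradiction. So R1C2 = 1.
R2C2 = 5 − 1 = 4 completes the 5 down.
Given what's placed, R2C5 must be 9 to fit the 27 across and 15 down.
R1C5 = 15 − 9 = 6 completes the 15 down.
R2C4 = 27 − 22 = 5 completes the 27 across.
R1C4 = 24 − 16 = 8 completes the 24 across.

5 1 4 8 6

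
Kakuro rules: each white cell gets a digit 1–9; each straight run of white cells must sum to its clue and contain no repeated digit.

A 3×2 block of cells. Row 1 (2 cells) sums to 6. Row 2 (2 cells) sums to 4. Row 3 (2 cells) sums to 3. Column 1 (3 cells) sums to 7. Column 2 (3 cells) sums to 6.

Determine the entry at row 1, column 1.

4 in 2 cells must be {1,3}; 3 in 2 cells must be {1,2}; 7 in 3 cells must be {1,2,4}.
The 4 across and the 7 down share only 1, so (2,1) = 1.
(2,2) = 4 − 1 = 3 completes the 4 across.
Given what's placed, (3,1) must be 2 to fit the 3 across and 7 down.
(3,2) = 3 − 2 = 1 completes the 3 across.
(1,1) = 7 − 3 = 4 completes the 7 down.
(1,2) = 6 − 4 = 2 completes the 6 across.

4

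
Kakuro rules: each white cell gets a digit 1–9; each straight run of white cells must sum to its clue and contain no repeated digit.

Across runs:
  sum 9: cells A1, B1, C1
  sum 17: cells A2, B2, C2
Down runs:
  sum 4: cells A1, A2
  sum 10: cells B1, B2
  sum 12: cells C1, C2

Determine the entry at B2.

9

4 in 2 cells must be {1,3}.
Nothing is forced directly, so branch on C1, whose candidates are 3 or 4 or 5. If C1 = 3: that forces A1 = 1, after which B1 would have to be in {5} for the 9 across but in {1,2,3,4,6,7,8,9} for the 10 down — contradiction. If C1 = 4: that forces A1 = 3, B1 = 2, A2 = 1, after which B2 would have to be in {7,9} for the 17 across but in {8} for the 10 down — contradiction. So C1 = 5.
C2 = 12 − 5 = 7 completes the 12 down.
Given what's placed, A2 must be 1 to fit the 17 across and 4 down.
B2 = 17 − 8 = 9 completes the 17 across.
A1 = 4 − 1 = 3 completes the 4 down.
B1 = 9 − 8 = 1 completes the 9 across.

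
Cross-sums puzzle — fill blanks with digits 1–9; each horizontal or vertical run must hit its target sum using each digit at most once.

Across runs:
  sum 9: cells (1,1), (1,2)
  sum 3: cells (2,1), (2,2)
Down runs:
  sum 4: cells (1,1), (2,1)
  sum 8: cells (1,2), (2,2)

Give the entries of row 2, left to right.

3 in 2 cells must be {1,2}; 4 in 2 cells must be {1,3}.
The 3 across and the 4 down share only 1, so (2,1) = 1.
(2,2) = 3 − 1 = 2 completes the 3 across.
(1,1) = 4 − 1 = 3 completes the 4 down.
(1,2) = 9 − 3 = 6 completes the 9 across.

1, 2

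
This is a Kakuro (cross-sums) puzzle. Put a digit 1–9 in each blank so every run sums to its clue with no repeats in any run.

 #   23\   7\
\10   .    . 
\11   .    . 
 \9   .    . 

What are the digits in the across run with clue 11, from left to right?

23 in 3 cells must be {6,8,9}; 7 in 3 cells must be {1,2,4}.
Nothing is forced directly, so branch on R2C2, whose candidates are 2 or 4. If R2C2 = 4: then R2C1 would have to be in {7} for the 11 across but in {6,8,9} for the 23 down — contradiction. So R2C2 = 2.
R2C1 = 11 − 2 = 9 completes the 11 across.
Nothing is forced directly, so branch on R1C1, whose candidates are 6 or 8. If R1C1 = 8: then R1C2 would have to be in {2} for the 10 across but in {1,4} for the 7 down — contradiction. So R1C1 = 6.
R1C2 = 10 − 6 = 4 completes the 10 across.
R3C1 = 23 − 15 = 8 completes the 23 down.
R3C2 = 9 − 8 = 1 completes the 9 across.

9 2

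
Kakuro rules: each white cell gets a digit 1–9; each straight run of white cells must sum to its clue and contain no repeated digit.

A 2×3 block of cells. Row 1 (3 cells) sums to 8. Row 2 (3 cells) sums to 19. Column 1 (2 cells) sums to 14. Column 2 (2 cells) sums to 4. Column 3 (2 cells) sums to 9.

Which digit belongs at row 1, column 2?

1

4 in 2 cells must be {1,3}.
The 8 across and the 14 down share only 5, so (1,1) = 5.
Given what's placed, (1,2) must be 1 to fit the 8 across and 4 down.
(1,3) = 8 − 6 = 2 completes the 8 across.
(2,1) = 14 − 5 = 9 completes the 14 down.
(2,2) = 4 − 1 = 3 completes the 4 down.
(2,3) = 19 − 12 = 7 completes the 19 across.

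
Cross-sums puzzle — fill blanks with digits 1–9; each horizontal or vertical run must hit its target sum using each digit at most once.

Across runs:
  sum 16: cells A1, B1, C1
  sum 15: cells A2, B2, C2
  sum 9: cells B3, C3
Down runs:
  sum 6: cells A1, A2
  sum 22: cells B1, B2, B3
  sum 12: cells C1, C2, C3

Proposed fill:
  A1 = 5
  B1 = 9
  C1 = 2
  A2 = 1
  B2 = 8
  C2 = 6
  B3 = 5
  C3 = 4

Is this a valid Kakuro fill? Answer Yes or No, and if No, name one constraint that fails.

Across: 5+9+2=16; 1+8+6=15; 5+4=9. Down: 5+1=6; 9+8+5=22; 2+6+4=12. No digit repeats within any run.

Yes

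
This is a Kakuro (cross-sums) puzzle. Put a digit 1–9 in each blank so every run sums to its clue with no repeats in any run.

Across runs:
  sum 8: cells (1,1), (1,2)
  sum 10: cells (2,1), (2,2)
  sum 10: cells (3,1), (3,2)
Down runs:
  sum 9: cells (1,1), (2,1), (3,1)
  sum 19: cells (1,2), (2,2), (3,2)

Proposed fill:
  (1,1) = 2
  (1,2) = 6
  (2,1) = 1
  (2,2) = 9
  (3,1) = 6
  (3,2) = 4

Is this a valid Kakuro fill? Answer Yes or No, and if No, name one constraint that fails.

Yes

Across: 2+6=8; 1+9=10; 6+4=10. Down: 2+1+6=9; 6+9+4=19. No digit repeats within any run.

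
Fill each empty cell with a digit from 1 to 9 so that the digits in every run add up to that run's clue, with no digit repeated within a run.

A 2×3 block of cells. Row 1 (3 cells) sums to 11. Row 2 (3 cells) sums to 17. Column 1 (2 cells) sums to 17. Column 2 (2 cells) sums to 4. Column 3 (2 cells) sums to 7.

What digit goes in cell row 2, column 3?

17 in 2 cells must be {8,9}; 4 in 2 cells must be {1,3}.
The 11 across and the 17 down share only 8, so (1,1) = 8.
Given what's placed, (1,2) must be 1 to fit the 11 across and 4 down.
(1,3) = 11 − 9 = 2 completes the 11 across.
(2,1) = 17 − 8 = 9 completes the 17 down.
(2,2) = 4 − 1 = 3 completes the 4 down.
(2,3) = 17 − 12 = 5 completes the 17 across.

5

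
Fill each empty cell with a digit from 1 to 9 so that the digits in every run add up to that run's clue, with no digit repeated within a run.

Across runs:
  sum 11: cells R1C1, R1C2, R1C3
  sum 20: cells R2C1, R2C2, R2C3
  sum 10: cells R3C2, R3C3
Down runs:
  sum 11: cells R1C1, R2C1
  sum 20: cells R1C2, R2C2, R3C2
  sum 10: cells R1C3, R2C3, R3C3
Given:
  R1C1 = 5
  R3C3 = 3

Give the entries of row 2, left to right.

Given what's placed, R1C2 must be 4 to fit the 11 across and 20 down.
R1C3 = 11 − 9 = 2 completes the 11 across.
R2C1 = 11 − 5 = 6 completes the 11 down.
R2C2 = 9: the only remaining digit allowed by both the 20 across and the 20 down.
R2C3 = 20 − 15 = 5 completes the 20 across.
R3C2 = 10 − 3 = 7 completes the 10 across.

6 9 5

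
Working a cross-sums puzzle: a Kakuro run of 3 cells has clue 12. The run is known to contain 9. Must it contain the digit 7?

No

The only way to make 12 from 3 distinct digits under that restriction is {1,2,9}, which does not contain 7.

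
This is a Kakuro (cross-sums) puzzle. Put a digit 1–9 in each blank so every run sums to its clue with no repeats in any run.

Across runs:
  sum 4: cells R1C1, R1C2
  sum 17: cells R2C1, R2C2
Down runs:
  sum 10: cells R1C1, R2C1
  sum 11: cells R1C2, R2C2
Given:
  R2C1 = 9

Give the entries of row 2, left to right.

4 in 2 cells must be {1,3}; 17 in 2 cells must be {8,9}.
R1C1 = 10 − 9 = 1 completes the 10 down.
R1C2 = 4 − 1 = 3 completes the 4 across.
R2C2 = 17 − 9 = 8 completes the 17 across.

9 8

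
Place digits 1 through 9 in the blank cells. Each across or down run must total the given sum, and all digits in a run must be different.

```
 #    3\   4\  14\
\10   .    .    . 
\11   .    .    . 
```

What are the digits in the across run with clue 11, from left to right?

3 in 2 cells must be {1,2}; 4 in 2 cells must be {1,3}.
Nothing is forced directly, so branch on R1C3, whose candidates are 5 or 6. If R1C3 = 5: then R2C3 would have to be in {1,2,3,4,5,6,7,8} for the 11 across but in {9} for the 14 down — contradiction. So R1C3 = 6.
Given what's placed, R1C1 must be 1 to fit the 10 across and 3 down.
R1C2 = 10 − 7 = 3 completes the 10 across.
R2C1 = 3 − 1 = 2 completes the 3 down.
R2C2 = 4 − 3 = 1 completes the 4 down.
R2C3 = 11 − 3 = 8 completes the 11 across.

2, 1, 8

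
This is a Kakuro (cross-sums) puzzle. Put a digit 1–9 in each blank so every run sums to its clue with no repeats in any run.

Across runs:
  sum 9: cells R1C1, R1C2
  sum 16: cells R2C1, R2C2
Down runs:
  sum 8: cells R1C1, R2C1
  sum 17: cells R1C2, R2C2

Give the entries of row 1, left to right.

16 in 2 cells must be {7,9}; 17 in 2 cells must be {8,9}.
The 9 across and the 17 down share only 8, so R1C2 = 8.
The 16 across and the 8 down share only 7, so R2C1 = 7.
R2C2 = 16 − 7 = 9 completes the 16 across.
R1C1 = 9 − 8 = 1 completes the 9 across.

1 8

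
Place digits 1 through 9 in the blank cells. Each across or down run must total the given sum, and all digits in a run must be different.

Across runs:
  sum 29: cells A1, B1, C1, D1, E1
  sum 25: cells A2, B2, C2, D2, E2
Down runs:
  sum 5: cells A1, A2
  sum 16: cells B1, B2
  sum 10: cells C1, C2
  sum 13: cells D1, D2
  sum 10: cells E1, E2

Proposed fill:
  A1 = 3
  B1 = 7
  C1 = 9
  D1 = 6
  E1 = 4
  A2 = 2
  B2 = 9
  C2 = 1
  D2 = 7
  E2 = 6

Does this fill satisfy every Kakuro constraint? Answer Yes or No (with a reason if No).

Across: 3+7+9+6+4=29; 2+9+1+7+6=25. Down: 3+2=5; 7+9=16; 9+1=10; 6+7=13; 4+6=10. No digit repeats within any run.

Yes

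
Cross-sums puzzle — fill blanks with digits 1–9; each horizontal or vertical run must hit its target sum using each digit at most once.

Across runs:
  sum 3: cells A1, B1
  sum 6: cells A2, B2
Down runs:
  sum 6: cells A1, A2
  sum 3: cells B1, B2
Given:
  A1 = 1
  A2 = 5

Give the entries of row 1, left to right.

1 2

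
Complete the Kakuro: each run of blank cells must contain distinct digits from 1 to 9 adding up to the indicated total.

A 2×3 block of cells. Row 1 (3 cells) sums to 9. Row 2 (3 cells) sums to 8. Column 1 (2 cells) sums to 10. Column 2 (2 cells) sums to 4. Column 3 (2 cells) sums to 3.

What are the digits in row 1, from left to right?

4 in 2 cells must be {1,3}; 3 in 2 cells must be {1,2}.
Nothing is forced directly, so branch on (2,3), whose candidates are 1 or 2. If (2,3) = 2: that forces (1,3) = 1, (2,1) = 1, after which (2,2) would have to be in {5} for the 8 across but in {1,3} for the 4 down — contradiction. So (2,3) = 1.
(1,3) = 3 − 1 = 2 completes the 3 down.
Given what's placed, (2,2) must be 3 to fit the 8 across and 4 down.
(1,2) = 4 − 3 = 1 completes the 4 down.
(2,1) = 8 − 4 = 4 completes the 8 across.
(1,1) = 9 − 3 = 6 completes the 9 across.

6, 1, 2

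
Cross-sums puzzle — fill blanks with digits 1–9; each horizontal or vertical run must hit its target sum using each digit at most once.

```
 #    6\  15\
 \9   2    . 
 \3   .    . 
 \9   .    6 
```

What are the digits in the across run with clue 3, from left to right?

3 in 2 cells must be {1,2}; 6 in 3 cells must be {1,2,3}.
R1C2 = 9 − 2 = 7 completes the 9 across.
R2C1 = 1: the only remaining digit allowed by both the 3 across and the 6 down.
R2C2 = 3 − 1 = 2 completes the 3 across.
R3C1 = 9 − 6 = 3 completes the 9 across.

1 2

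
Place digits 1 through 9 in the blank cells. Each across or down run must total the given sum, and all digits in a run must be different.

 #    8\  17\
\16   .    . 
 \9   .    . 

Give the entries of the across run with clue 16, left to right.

16 in 2 cells must be {7,9}; 17 in 2 cells must be {8,9}.
The 16 across and the 8 down share only 7, so R1C1 = 7.
R1C2 = 16 − 7 = 9 completes the 16 across.
R2C1 = 8 − 7 = 1 completes the 8 down.
R2C2 = 9 − 1 = 8 completes the 9 across.

7 9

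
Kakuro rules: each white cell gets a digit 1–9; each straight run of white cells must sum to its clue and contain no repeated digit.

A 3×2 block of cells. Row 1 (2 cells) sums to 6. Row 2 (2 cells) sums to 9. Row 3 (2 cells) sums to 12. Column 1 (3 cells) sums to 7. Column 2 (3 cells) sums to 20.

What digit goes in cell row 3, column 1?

4

7 in 3 cells must be {1,2,4}.
The 12 across and the 7 down share only 4, so (3,1) = 4.
(3,2) = 12 − 4 = 8 completes the 12 across.
Given what's placed, (1,2) must be 5 to fit the 6 across and 20 down.
(2,2) = 20 − 13 = 7 completes the 20 down.
(1,1) = 6 − 5 = 1 completes the 6 across.
(2,1) = 9 − 7 = 2 completes the 9 across.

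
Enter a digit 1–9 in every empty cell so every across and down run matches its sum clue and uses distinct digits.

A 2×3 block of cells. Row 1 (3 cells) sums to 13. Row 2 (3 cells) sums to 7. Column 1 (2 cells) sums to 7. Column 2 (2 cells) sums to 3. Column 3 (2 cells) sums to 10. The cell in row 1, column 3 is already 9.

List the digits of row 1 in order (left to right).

3, 1, 9

7 in 3 cells must be {1,2,4}; 3 in 2 cells must be {1,2}.
Given what's placed, (1,2) must be 1 to fit the 13 across and 3 down.
(2,2) = 3 − 1 = 2 completes the 3 down.
(2,3) = 10 − 9 = 1 completes the 10 down.
(1,1) = 13 − 10 = 3 completes the 13 across.
(2,1) = 7 − 3 = 4 completes the 7 across.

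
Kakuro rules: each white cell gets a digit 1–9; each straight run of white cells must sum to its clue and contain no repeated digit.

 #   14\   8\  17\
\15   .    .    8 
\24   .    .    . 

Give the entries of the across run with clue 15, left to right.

6 1 8

24 in 3 cells must be {7,8,9}; 17 in 2 cells must be {8,9}.
The 24 across and the 8 down share only 7, so R2C2 = 7.
R2C3 = 17 − 8 = 9 completes the 17 down.
R1C2 = 8 − 7 = 1 completes the 8 down.
R2C1 = 24 − 16 = 8 completes the 24 across.
R1C1 = 15 − 9 = 6 completes the 15 across.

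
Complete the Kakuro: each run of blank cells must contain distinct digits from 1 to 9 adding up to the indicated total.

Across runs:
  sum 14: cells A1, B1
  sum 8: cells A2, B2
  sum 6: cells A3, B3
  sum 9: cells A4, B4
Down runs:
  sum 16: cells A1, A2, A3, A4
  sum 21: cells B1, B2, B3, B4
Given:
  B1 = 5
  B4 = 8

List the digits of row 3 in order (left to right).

4 2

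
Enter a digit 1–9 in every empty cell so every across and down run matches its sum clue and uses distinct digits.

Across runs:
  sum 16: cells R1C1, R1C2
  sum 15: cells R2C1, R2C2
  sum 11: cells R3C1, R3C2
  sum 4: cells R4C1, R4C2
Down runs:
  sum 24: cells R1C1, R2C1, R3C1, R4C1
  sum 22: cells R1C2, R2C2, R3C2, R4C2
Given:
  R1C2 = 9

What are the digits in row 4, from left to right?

3, 1

16 in 2 cells must be {7,9}; 4 in 2 cells must be {1,3}.
R1C1 = 16 − 9 = 7 completes the 16 across.
Given what's placed, R4C1 must be 3 to fit the 4 across and 24 down.
R4C2 = 4 − 3 = 1 completes the 4 across.
No cell is forced outright now. R2C2 can only be 7 or 8 (the digits allowed by both its 15 across and its 22 down). If R2C2 = 8: then R2C1 would have to be in {7} for the 15 across but in {5,6,8,9} for the 24 down — contradiction. So R2C2 = 7.
R2C1 = 15 − 7 = 8 completes the 15 across.
R3C1 = 24 − 18 = 6 completes the 24 down.
R3C2 = 11 − 6 = 5 completes the 11 across.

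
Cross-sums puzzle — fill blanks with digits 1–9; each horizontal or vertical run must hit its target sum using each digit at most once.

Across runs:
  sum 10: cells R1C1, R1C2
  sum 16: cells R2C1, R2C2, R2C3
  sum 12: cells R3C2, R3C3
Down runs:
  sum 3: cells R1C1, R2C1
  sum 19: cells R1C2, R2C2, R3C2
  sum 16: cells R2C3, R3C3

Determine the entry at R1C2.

8

3 in 2 cells must be {1,2}; 16 in 2 cells must be {7,9}.
Nothing is forced directly, so branch on R3C3, whose candidates are 7 or 9. If R3C3 = 9: that forces R2C3 = 7, R3C2 = 3, R2C1 = 1, after which R2C2 would have to be in {8} for the 16 across but in {7,9} for the 19 down — contradiction. So R3C3 = 7.
R2C3 = 16 − 7 = 9 completes the 16 down.
R3C2 = 12 − 7 = 5 completes the 12 across.
R2C2 = 6: the only remaining digit allowed by both the 16 across and the 19 down.
R1C2 = 19 − 11 = 8 completes the 19 down.
R2C1 = 16 − 15 = 1 completes the 16 across.
R1C1 = 10 − 8 = 2 completes the 10 across.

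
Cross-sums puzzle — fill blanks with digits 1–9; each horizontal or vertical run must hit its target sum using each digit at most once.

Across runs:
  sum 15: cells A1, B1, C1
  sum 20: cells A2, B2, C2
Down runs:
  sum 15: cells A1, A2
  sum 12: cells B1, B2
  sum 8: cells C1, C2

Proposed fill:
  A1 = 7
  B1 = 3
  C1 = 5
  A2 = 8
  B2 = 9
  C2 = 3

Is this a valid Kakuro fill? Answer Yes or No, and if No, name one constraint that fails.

Yes

Across: 7+3+5=15; 8+9+3=20. Down: 7+8=15; 3+9=12; 5+3=8. No digit repeats within any run.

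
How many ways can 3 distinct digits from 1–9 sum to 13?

3 distinct digits from 1–9 sum between 6 and 24.

7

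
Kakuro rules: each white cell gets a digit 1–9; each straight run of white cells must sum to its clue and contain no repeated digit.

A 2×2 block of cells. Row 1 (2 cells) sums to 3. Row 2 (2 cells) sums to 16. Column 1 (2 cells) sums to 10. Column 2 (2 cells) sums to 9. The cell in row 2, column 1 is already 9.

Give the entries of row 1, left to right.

3 in 2 cells must be {1,2}; 16 in 2 cells must be {7,9}.
(1,1) = 10 − 9 = 1 completes the 10 down.
(1,2) = 3 − 1 = 2 completes the 3 across.
(2,2) = 16 − 9 = 7 completes the 16 across.

1, 2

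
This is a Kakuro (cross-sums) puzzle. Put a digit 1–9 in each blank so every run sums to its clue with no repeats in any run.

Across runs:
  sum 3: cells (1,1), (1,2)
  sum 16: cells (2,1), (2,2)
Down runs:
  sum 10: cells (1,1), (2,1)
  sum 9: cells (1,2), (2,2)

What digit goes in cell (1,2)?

3 in 2 cells must be {1,2}; 16 in 2 cells must be {7,9}.
The 16 across and the 9 down share only 7, so (2,2) = 7.
(1,2) = 9 − 7 = 2 completes the 9 down.
(2,1) = 16 − 7 = 9 completes the 16 across.
(1,1) = 3 − 2 = 1 completes the 3 across.

2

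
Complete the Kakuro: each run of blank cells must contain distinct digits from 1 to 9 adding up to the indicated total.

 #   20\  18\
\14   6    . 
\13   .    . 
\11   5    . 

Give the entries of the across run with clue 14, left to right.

R1C2 = 14 − 6 = 8 completes the 14 across.
R2C1 = 20 − 11 = 9 completes the 20 down.
R2C2 = 13 − 9 = 4 completes the 13 across.
R3C2 = 11 − 5 = 6 completes the 11 across.

6 8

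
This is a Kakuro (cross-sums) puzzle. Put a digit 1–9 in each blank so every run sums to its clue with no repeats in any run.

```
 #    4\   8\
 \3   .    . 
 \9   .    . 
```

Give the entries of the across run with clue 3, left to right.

3 in 2 cells must be {1,2}; 4 in 2 cells must be {1,3}.
The 3 across and the 4 down share only 1, so R1C1 = 1.
R1C2 = 3 − 1 = 2 completes the 3 across.
R2C1 = 4 − 1 = 3 completes the 4 down.
R2C2 = 9 − 3 = 6 completes the 9 across.

1, 2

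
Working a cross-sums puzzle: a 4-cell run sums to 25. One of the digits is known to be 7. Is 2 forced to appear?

Counterexample: {1,7,8,9} sums to 25 under that restriction without using 2.

No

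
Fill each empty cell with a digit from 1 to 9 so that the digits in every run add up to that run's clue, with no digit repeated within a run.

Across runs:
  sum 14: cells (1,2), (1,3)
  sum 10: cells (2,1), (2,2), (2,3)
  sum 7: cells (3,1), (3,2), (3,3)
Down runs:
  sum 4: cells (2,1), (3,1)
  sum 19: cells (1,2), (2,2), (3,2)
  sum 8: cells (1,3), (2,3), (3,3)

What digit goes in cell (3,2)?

4

7 in 3 cells must be {1,2,4}; 4 in 2 cells must be {1,3}.
Only 5 fits (1,3) under both its across sum 14 and down sum 8.
The 7 across and the 4 down share only 1, so (3,1) = 1.
(3,3) = 2: the only remaining digit allowed by both the 7 across and the 8 down.
(1,2) = 14 − 5 = 9 completes the 14 across.
(2,1) = 4 − 1 = 3 completes the 4 down.
(2,3) = 8 − 7 = 1 completes the 8 down.
(3,2) = 7 − 3 = 4 completes the 7 across.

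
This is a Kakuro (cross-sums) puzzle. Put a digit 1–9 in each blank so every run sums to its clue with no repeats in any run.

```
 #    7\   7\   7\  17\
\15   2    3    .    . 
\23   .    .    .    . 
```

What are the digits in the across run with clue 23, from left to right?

17 in 2 cells must be {8,9}.
Given what's placed, R1C4 must be 9 to fit the 15 across and 17 down.
R2C1 = 7 − 2 = 5 completes the 7 down.
R2C2 = 7 − 3 = 4 completes the 7 down.
Given what's placed, R2C3 must be 6 to fit the 23 across and 7 down.
R2C4 = 23 − 15 = 8 completes the 23 across.
R1C3 = 15 − 14 = 1 completes the 15 across.

5 4 6 8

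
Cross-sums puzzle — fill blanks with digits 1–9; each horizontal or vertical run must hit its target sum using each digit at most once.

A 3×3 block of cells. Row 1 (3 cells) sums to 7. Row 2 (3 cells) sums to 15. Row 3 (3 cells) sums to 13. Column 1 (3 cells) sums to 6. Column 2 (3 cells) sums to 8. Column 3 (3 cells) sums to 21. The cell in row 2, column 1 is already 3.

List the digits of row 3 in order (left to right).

7 in 3 cells must be {1,2,4}; 6 in 3 cells must be {1,2,3}.
Intersecting the 7 across with the 21 down forces (1,3) = 4.
(2,3) = 8: the only remaining digit allowed by both the 15 across and the 21 down.
(3,3) = 21 − 12 = 9 completes the 21 down.
(2,2) = 15 − 11 = 4 completes the 15 across.
Given what's placed, (3,1) must be 1 to fit the 13 across and 6 down.
(3,2) = 13 − 10 = 3 completes the 13 across.

1 3 9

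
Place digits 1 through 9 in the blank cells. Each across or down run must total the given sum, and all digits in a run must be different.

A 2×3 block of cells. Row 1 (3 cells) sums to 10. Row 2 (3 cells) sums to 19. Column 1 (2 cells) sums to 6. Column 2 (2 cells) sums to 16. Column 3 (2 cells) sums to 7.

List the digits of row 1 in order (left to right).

16 in 2 cells must be {7,9}.
The 10 across and the 16 down share only 7, so (1,2) = 7.
(2,2) = 16 − 7 = 9 completes the 16 down.
Nothing is forced directly, so branch on (2,1), whose candidates are 2 or 4. If (2,1) = 2: then (1,1) would have to be in {1,2} for the 10 across but in {4} for the 6 down — contradiction. So (2,1) = 4.
(1,1) = 6 − 4 = 2 completes the 6 down.
(1,3) = 10 − 9 = 1 completes the 10 across.
(2,3) = 19 − 13 = 6 completes the 19 across.

2 7 1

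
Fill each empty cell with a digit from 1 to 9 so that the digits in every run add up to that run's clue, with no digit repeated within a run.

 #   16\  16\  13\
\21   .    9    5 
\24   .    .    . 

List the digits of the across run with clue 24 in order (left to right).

24 in 3 cells must be {7,8,9}; 16 in 2 cells must be {7,9}.
R1C1 = 21 − 14 = 7 completes the 21 across.
R2C1 = 16 − 7 = 9 completes the 16 down.
R2C2 = 16 − 9 = 7 completes the 16 down.
R2C3 = 24 − 16 = 8 completes the 24 across.

9 7 8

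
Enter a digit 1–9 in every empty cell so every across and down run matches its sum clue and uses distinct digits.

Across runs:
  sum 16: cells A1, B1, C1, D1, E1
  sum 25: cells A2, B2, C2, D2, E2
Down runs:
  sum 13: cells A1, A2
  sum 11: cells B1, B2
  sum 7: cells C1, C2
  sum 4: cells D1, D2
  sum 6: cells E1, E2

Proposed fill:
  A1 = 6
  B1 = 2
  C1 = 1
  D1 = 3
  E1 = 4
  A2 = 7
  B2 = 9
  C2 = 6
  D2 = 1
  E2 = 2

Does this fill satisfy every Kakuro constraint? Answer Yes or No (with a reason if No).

Across: 6+2+1+3+4=16; 7+9+6+1+2=25. Down: 6+7=13; 2+9=11; 1+6=7; 3+1=4; 4+2=6. No digit repeats within any run.

Yes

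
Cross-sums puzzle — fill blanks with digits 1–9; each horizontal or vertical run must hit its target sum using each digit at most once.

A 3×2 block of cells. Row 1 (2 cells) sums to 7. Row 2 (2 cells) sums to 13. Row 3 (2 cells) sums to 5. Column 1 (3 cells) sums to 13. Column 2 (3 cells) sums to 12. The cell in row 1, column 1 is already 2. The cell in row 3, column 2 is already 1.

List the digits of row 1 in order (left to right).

(1,2) = 7 − 2 = 5 completes the 7 across.
(2,2) = 12 − 6 = 6 completes the 12 down.
(3,1) = 5 − 1 = 4 completes the 5 across.
(2,1) = 13 − 6 = 7 completes the 13 across.

2 5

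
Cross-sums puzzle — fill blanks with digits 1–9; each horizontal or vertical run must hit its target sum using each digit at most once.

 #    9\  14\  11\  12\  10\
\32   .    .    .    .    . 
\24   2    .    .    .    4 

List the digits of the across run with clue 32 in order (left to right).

7 8 2 9 6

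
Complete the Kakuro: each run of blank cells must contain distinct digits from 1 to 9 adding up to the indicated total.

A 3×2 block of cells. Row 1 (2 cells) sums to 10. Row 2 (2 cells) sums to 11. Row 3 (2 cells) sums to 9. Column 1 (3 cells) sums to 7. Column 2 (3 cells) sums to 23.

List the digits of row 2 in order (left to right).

2, 9

7 in 3 cells must be {1,2,4}; 23 in 3 cells must be {6,8,9}.
Nothing is forced directly, so branch on (2,1), whose candidates are 2 or 4. If (2,1) = 4: then (2,2) would have to be in {7} for the 11 across but in {6,8,9} for the 23 down — contradiction. So (2,1) = 2.
(2,2) = 11 − 2 = 9 completes the 11 across.
Nothing is forced directly, so branch on (1,1), whose candidates are 1 or 4. If (1,1) = 1: then (1,2) would have to be in {9} for the 10 across but in {6,8} for the 23 down — contradiction. So (1,1) = 4.
(1,2) = 10 − 4 = 6 completes the 10 across.
(3,1) = 7 − 6 = 1 completes the 7 down.
(3,2) = 9 − 1 = 8 completes the 9 across.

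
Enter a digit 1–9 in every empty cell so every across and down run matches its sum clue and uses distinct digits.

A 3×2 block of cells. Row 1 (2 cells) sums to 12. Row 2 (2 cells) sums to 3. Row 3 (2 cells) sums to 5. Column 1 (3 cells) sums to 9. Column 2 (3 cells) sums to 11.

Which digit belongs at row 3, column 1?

3

3 in 2 cells must be {1,2}.
Nothing is forced directly, so branch on (1,1), whose candidates are 3 or 4 or 5. If (1,1) = 3: then (1,2) would have to be in {9} for the 12 across but in {1,2,3,4,5,6,7,8} for the 11 down — contradiction. If (1,1) = 5: that forces (1,2) = 7, (2,1) = 1, after which (2,2) would have to be in {2} for the 3 across but in {1,3} for the 11 down — contradiction. So (1,1) = 4.
(1,2) = 12 − 4 = 8 completes the 12 across.
Given what's placed, (2,1) must be 2 to fit the 3 across and 9 down.
(2,2) = 3 − 2 = 1 completes the 3 across.
(3,1) = 9 − 6 = 3 completes the 9 down.
(3,2) = 5 − 3 = 2 completes the 5 across.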